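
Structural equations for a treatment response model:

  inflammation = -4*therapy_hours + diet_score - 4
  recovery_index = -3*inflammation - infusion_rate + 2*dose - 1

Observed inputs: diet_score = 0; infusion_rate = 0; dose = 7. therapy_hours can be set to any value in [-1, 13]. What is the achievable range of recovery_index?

Substituting into the inflammation equation gives inflammation = -4*therapy_hours - 4.
This gives recovery_index = 12*therapy_hours + 25.
Linear in therapy_hours, so extremes are at the endpoints: therapy_hours = -1 gives recovery_index = 13; therapy_hours = 13 gives recovery_index = 181.

13 to 181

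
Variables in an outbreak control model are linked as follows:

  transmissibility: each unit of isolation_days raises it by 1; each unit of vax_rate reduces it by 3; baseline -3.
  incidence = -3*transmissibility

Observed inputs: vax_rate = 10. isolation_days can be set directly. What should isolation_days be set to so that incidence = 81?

isolation_days = 6

Substituting into the transmissibility equation gives transmissibility = isolation_days - 33.
Substituting into the incidence equation gives incidence = -3*isolation_days + 99.
Solve -3*isolation_days + 99 = 81: isolation_days = (81 - 99) / -3 = 6.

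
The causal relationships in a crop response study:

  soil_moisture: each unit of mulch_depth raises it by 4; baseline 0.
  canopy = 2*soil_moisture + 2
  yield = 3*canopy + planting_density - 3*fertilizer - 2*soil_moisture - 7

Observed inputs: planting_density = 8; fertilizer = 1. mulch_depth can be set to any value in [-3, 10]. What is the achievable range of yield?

-44 to 164

Substituting into the canopy equation gives canopy = 8*mulch_depth + 2.
Substituting into the yield equation gives yield = 16*mulch_depth + 4.
Linear in mulch_depth, so extremes are at the endpoints: mulch_depth = -3 gives yield = -44; mulch_depth = 10 gives yield = 164.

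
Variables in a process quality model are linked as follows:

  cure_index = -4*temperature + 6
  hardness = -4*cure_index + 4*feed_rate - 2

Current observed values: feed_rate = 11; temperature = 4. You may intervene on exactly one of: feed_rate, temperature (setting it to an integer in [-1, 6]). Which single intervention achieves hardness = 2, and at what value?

Intervening on feed_rate: hardness = 4*feed_rate + 38. Reaching 2 requires feed_rate = -9, outside [-1, 6].
Intervening on temperature: with other inputs at their observed values, hardness = 16*temperature + 18. Solving for 2 gives temperature = -1, within [-1, 6].

set temperature = -1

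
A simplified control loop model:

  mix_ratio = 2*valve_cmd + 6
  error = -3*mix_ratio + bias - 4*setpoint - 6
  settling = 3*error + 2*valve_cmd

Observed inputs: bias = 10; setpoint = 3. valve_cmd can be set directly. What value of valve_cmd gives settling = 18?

valve_cmd = -6

Substituting into the error equation gives error = -6*valve_cmd - 26.
settling becomes -16*valve_cmd - 78.
Solve -16*valve_cmd - 78 = 18: valve_cmd = (18 + 78) / -16 = -6.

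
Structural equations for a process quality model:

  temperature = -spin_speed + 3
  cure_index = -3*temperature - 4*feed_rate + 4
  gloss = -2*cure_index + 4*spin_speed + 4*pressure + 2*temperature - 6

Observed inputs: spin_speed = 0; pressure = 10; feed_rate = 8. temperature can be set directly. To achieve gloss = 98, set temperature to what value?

temperature = 1

Intervening on temperature fixes its value directly, overriding its dependence on spin_speed.
Substituting into the cure_index equation gives cure_index = -3*temperature - 28.
This gives gloss = 8*temperature + 90.
Solve 8*temperature + 90 = 98: temperature = (98 - 90) / 8 = 1.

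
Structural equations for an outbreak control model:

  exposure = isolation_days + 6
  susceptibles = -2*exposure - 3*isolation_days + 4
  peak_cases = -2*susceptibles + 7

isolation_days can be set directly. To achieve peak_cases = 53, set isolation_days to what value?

isolation_days = 3

Substituting into the susceptibles equation gives susceptibles = -5*isolation_days - 8.
So peak_cases = 10*isolation_days + 23.
Solve 10*isolation_days + 23 = 53: isolation_days = (53 - 23) / 10 = 3.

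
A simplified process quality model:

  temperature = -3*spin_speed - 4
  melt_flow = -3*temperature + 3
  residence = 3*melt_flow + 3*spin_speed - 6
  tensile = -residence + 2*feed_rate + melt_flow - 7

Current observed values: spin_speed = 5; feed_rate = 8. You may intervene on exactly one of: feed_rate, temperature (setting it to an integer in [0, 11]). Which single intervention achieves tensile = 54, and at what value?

set temperature = 10

Intervening on feed_rate: tensile = 2*feed_rate - 136. Reaching 54 requires feed_rate = 95, outside [0, 11].
Intervening on temperature: with other inputs at their observed values, tensile = 6*temperature - 6. Solving for 54 gives temperature = 10, within [0, 11].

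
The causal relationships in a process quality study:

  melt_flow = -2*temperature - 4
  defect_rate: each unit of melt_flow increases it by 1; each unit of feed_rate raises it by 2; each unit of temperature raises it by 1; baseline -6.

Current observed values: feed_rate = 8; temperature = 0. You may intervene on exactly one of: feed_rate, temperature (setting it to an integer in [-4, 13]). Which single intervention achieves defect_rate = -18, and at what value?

Intervening on feed_rate: with other inputs at their observed values, defect_rate = 2*feed_rate - 10. Solving for -18 gives feed_rate = -4, within [-4, 13].
Intervening on temperature: defect_rate = -temperature + 6. Reaching -18 requires temperature = 24, outside [-4, 13].

set feed_rate = -4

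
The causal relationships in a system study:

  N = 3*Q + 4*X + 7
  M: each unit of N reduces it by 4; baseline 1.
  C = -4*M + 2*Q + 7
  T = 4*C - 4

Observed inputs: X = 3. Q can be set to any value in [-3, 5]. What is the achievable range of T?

624 to 2224

Substituting into the N equation gives N = 3*Q + 19.
Substituting into the M equation gives M = -12*Q - 75.
C becomes 50*Q + 307.
T becomes 200*Q + 1224.
Linear in Q, so extremes are at the endpoints: Q = -3 gives T = 624; Q = 5 gives T = 2224.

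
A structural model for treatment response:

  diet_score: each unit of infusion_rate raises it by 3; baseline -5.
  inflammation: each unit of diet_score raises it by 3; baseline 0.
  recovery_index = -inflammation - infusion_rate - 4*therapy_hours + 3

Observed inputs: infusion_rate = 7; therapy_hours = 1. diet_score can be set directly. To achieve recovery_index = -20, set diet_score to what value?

diet_score = 4

Intervening on diet_score fixes its value directly, overriding its dependence on infusion_rate.
Substituting into the recovery_index equation gives recovery_index = -3*diet_score - 8.
Solve -3*diet_score - 8 = -20: diet_score = (-20 + 8) / -3 = 4.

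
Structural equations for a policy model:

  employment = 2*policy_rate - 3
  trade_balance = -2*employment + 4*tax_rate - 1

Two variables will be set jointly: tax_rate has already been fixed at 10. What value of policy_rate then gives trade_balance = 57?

With tax_rate held at 10:
Substituting into the trade_balance equation gives trade_balance = -4*policy_rate + 45.
Solve -4*policy_rate + 45 = 57: policy_rate = (57 - 45) / -4 = -3.

policy_rate = -3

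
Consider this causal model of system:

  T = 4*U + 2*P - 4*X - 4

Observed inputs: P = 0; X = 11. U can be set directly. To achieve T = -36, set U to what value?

U = 3

Substituting into the T equation gives T = 4*U - 48.
Solve 4*U - 48 = -36: U = (-36 + 48) / 4 = 3.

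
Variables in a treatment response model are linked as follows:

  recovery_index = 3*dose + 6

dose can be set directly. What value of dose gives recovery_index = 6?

Solve 3*dose + 6 = 6: dose = (6 - 6) / 3 = 0.

dose = 0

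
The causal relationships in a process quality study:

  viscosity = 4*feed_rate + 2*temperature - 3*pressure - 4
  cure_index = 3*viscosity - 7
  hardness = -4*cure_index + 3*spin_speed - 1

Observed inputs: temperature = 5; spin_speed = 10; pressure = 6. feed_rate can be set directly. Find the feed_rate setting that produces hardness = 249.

feed_rate = -1

Substituting into the viscosity equation gives viscosity = 4*feed_rate - 12.
Substituting into the cure_index equation gives cure_index = 12*feed_rate - 43.
Substituting into the hardness equation gives hardness = -48*feed_rate + 201.
Solve -48*feed_rate + 201 = 249: feed_rate = (249 - 201) / -48 = -1.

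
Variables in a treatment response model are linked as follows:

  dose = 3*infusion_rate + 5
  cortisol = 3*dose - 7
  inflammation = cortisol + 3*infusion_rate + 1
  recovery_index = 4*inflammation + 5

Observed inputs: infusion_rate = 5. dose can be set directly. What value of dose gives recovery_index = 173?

dose = 11

Intervening on dose fixes its value directly, overriding its dependence on infusion_rate.
Substituting into the inflammation equation gives inflammation = 3*dose + 9.
This gives recovery_index = 12*dose + 41.
Solve 12*dose + 41 = 173: dose = (173 - 41) / 12 = 11.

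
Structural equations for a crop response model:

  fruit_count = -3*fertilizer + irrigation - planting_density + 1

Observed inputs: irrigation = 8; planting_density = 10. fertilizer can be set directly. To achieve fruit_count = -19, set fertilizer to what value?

Substituting into the fruit_count equation gives fruit_count = -3*fertilizer - 1.
Solve -3*fertilizer - 1 = -19: fertilizer = (-19 + 1) / -3 = 6.

fertilizer = 6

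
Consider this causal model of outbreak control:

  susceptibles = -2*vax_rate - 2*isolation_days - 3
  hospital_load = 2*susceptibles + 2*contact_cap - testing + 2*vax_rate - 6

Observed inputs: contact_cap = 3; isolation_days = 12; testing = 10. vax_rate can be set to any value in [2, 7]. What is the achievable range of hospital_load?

Substituting into the susceptibles equation gives susceptibles = -2*vax_rate - 27.
Substituting into the hospital_load equation gives hospital_load = -2*vax_rate - 64.
Linear in vax_rate, so extremes are at the endpoints: vax_rate = 2 gives hospital_load = -68; vax_rate = 7 gives hospital_load = -78.

-78 to -68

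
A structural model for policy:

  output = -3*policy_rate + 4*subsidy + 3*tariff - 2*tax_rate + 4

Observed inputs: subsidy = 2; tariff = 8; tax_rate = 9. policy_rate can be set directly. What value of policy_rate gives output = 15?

Substituting into the output equation gives output = -3*policy_rate + 18.
Solve -3*policy_rate + 18 = 15: policy_rate = (15 - 18) / -3 = 1.

policy_rate = 1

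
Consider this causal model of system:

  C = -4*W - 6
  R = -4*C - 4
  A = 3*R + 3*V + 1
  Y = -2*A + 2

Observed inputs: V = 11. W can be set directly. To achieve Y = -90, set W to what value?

W = -1

Substituting into the R equation gives R = 16*W + 20.
Substituting into the A equation gives A = 48*W + 94.
Substituting into the Y equation gives Y = -96*W - 186.
Solve -96*W - 186 = -90: W = (-90 + 186) / -96 = -1.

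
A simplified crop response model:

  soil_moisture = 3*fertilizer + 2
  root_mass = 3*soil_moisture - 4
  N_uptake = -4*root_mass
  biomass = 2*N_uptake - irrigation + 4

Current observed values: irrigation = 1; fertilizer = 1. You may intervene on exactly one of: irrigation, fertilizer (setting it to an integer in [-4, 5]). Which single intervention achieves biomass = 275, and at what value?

set fertilizer = -4

Intervening on irrigation: biomass = -irrigation - 84. Reaching 275 requires irrigation = -359, outside [-4, 5].
Intervening on fertilizer: with other inputs at their observed values, biomass = -72*fertilizer - 13. Solving for 275 gives fertilizer = -4, within [-4, 5].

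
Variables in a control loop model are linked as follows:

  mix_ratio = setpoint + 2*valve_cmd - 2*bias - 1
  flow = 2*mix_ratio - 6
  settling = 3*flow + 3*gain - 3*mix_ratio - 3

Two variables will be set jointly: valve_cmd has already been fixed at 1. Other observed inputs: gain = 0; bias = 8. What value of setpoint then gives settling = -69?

setpoint = -1

With valve_cmd held at 1:
Substituting into the mix_ratio equation gives mix_ratio = setpoint - 15.
This gives flow = 2*setpoint - 36.
Substituting into the settling equation gives settling = 3*setpoint - 66.
Solve 3*setpoint - 66 = -69: setpoint = (-69 + 66) / 3 = -1.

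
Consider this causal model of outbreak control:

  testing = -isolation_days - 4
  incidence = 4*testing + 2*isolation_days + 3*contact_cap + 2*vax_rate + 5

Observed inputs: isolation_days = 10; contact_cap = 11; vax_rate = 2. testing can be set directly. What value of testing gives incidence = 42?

testing = -5

Intervening on testing fixes its value directly, overriding its dependence on isolation_days.
Substituting into the incidence equation gives incidence = 4*testing + 62.
Solve 4*testing + 62 = 42: testing = (42 - 62) / 4 = -5.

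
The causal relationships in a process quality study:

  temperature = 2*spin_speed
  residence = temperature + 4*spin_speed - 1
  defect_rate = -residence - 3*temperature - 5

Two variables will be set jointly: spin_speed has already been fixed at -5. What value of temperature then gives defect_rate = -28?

temperature = 11

With spin_speed held at -5:
Intervening on temperature fixes its value directly, overriding its dependence on spin_speed.
Substituting into the residence equation gives residence = temperature - 21.
This gives defect_rate = -4*temperature + 16.
Solve -4*temperature + 16 = -28: temperature = (-28 - 16) / -4 = 11.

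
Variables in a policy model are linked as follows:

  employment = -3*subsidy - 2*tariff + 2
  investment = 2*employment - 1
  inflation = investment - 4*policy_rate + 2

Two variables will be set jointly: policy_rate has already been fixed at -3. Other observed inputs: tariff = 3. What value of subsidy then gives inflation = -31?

With policy_rate held at -3:
Substituting into the employment equation gives employment = -3*subsidy - 4.
investment becomes -6*subsidy - 9.
So inflation = -6*subsidy + 5.
Solve -6*subsidy + 5 = -31: subsidy = (-31 - 5) / -6 = 6.

subsidy = 6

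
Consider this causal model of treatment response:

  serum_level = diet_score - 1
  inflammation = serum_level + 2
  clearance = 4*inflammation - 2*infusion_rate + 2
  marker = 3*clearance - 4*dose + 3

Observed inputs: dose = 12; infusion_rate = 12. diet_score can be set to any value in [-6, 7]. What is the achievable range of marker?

Substituting into the inflammation equation gives inflammation = diet_score + 1.
Substituting into the clearance equation gives clearance = 4*diet_score - 18.
This gives marker = 12*diet_score - 99.
Linear in diet_score, so extremes are at the endpoints: diet_score = -6 gives marker = -171; diet_score = 7 gives marker = -15.

-171 to -15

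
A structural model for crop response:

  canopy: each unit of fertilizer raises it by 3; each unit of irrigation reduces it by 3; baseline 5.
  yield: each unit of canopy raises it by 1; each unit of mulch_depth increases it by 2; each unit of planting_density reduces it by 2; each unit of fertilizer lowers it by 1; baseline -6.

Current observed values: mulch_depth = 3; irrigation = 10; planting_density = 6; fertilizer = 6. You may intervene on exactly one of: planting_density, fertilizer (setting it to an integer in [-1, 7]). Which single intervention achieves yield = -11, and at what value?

set planting_density = -1

Intervening on planting_density: with other inputs at their observed values, yield = -2*planting_density - 13. Solving for -11 gives planting_density = -1, within [-1, 7].
Intervening on fertilizer: yield = 2*fertilizer - 37. Reaching -11 requires fertilizer = 13, outside [-1, 7].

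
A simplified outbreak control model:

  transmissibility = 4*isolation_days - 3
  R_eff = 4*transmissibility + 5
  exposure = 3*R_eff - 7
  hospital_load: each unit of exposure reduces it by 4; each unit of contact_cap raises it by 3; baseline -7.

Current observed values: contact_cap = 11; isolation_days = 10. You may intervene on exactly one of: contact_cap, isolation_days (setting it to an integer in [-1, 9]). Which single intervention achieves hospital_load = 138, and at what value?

Intervening on contact_cap: hospital_load = 3*contact_cap - 1815. Reaching 138 requires contact_cap = 651, outside [-1, 9].
Intervening on isolation_days: with other inputs at their observed values, hospital_load = -192*isolation_days + 138. Solving for 138 gives isolation_days = 0, within [-1, 9].

set isolation_days = 0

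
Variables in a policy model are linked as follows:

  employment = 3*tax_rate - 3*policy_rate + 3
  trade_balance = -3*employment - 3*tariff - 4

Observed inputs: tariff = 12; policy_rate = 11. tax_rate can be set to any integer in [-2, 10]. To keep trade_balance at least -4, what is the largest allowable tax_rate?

Substituting into the employment equation gives employment = 3*tax_rate - 30.
This gives trade_balance = -9*tax_rate + 50.
Require -9*tax_rate + 50 ≥ -4, so tax_rate ≤ 6.
The largest integer in [-2, 10] satisfying this is 6.

tax_rate = 6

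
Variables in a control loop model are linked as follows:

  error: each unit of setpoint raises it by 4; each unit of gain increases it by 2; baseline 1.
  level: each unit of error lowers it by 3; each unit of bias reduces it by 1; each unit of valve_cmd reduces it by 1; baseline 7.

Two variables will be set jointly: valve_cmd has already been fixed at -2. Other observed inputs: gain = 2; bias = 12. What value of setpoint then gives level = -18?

With valve_cmd held at -2:
Substituting into the error equation gives error = 4*setpoint + 5.
So level = -12*setpoint - 18.
Solve -12*setpoint - 18 = -18: setpoint = (-18 + 18) / -12 = 0.

setpoint = 0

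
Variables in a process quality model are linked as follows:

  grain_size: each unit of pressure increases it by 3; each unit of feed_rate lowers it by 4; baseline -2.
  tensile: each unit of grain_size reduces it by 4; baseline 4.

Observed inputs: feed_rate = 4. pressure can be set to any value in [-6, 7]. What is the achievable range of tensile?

-8 to 148

Substituting into the grain_size equation gives grain_size = 3*pressure - 18.
Substituting into the tensile equation gives tensile = -12*pressure + 76.
Linear in pressure, so extremes are at the endpoints: pressure = -6 gives tensile = 148; pressure = 7 gives tensile = -8.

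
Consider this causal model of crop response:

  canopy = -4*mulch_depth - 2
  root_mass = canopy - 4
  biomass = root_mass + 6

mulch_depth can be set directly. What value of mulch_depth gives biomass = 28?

mulch_depth = -7

Substituting into the root_mass equation gives root_mass = -4*mulch_depth - 6.
Substituting into the biomass equation gives biomass = -4*mulch_depth.
Solve -4*mulch_depth = 28: mulch_depth = 28 / -4 = -7.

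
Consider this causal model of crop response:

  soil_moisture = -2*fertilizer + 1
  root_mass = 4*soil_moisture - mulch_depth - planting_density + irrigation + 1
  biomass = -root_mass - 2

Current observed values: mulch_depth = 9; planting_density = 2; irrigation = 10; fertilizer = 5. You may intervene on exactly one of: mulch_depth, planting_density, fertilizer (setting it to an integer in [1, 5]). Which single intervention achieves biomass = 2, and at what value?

Intervening on mulch_depth: biomass = mulch_depth + 25. Reaching 2 requires mulch_depth = -23, outside [1, 5].
Intervening on planting_density: biomass = planting_density + 32. Reaching 2 requires planting_density = -30, outside [1, 5].
Intervening on fertilizer: with other inputs at their observed values, biomass = 8*fertilizer - 6. Solving for 2 gives fertilizer = 1, within [1, 5].

set fertilizer = 1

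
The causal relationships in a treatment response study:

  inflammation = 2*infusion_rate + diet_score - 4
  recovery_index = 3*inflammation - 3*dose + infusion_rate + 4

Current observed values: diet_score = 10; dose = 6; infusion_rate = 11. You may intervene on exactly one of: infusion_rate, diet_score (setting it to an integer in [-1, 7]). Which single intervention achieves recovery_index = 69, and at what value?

set diet_score = 6

Intervening on infusion_rate: recovery_index = 7*infusion_rate + 4. Reaching 69 requires infusion_rate = 65/7, not an integer.
Intervening on diet_score: with other inputs at their observed values, recovery_index = 3*diet_score + 51. Solving for 69 gives diet_score = 6, within [-1, 7].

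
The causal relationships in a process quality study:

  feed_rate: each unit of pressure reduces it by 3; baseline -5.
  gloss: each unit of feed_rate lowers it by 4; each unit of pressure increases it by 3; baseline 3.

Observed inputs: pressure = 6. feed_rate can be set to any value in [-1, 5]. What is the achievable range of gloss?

1 to 25

Intervening on feed_rate fixes its value directly, overriding its dependence on pressure.
Substituting into the gloss equation gives gloss = -4*feed_rate + 21.
Linear in feed_rate, so extremes are at the endpoints: feed_rate = -1 gives gloss = 25; feed_rate = 5 gives gloss = 1.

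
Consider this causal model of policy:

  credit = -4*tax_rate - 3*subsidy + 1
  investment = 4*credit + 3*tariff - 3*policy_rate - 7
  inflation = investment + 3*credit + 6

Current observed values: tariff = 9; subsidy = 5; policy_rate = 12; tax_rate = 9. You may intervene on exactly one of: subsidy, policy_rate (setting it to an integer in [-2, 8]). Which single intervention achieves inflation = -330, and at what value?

set policy_rate = 2

Intervening on subsidy: inflation = -21*subsidy - 255. Reaching -330 requires subsidy = 25/7, not an integer.
Intervening on policy_rate: with other inputs at their observed values, inflation = -3*policy_rate - 324. Solving for -330 gives policy_rate = 2, within [-2, 8].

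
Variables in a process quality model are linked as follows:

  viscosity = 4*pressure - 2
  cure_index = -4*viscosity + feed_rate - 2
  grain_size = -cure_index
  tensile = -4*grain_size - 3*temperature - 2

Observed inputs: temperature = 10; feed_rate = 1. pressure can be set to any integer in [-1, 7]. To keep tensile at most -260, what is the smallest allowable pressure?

pressure = 4

Substituting into the cure_index equation gives cure_index = -16*pressure + 7.
So grain_size = 16*pressure - 7.
So tensile = -64*pressure - 4.
Require -64*pressure - 4 ≤ -260, so pressure ≥ 4.
The smallest integer in [-1, 7] satisfying this is 4.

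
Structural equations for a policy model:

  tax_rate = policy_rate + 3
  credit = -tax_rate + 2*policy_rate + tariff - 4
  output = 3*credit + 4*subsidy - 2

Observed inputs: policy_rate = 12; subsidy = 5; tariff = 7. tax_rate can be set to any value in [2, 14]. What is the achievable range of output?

57 to 93

Intervening on tax_rate fixes its value directly, overriding its dependence on policy_rate.
Substituting into the credit equation gives credit = -tax_rate + 27.
Substituting into the output equation gives output = -3*tax_rate + 99.
Linear in tax_rate, so extremes are at the endpoints: tax_rate = 2 gives output = 93; tax_rate = 14 gives output = 57.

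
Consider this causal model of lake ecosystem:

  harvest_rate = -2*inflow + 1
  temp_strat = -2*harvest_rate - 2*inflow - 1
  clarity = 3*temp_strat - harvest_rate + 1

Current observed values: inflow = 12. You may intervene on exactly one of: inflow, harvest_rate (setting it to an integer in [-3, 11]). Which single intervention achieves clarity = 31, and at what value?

Intervening on inflow: with other inputs at their observed values, clarity = 8*inflow - 9. Solving for 31 gives inflow = 5, within [-3, 11].
Intervening on harvest_rate: clarity = -7*harvest_rate - 74. Reaching 31 requires harvest_rate = -15, outside [-3, 11].

set inflow = 5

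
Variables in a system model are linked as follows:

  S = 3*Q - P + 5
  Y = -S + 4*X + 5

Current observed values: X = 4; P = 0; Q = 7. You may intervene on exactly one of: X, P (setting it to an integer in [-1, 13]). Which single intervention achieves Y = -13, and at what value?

set X = 2

Intervening on X: with other inputs at their observed values, Y = 4*X - 21. Solving for -13 gives X = 2, within [-1, 13].
Intervening on P: Y = P - 5. Reaching -13 requires P = -8, outside [-1, 13].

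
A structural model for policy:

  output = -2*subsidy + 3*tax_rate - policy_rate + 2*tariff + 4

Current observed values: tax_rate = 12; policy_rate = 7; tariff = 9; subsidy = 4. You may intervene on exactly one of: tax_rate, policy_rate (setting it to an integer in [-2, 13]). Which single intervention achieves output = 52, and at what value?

set policy_rate = -2

Intervening on tax_rate: output = 3*tax_rate + 7. Reaching 52 requires tax_rate = 15, outside [-2, 13].
Intervening on policy_rate: with other inputs at their observed values, output = -policy_rate + 50. Solving for 52 gives policy_rate = -2, within [-2, 13].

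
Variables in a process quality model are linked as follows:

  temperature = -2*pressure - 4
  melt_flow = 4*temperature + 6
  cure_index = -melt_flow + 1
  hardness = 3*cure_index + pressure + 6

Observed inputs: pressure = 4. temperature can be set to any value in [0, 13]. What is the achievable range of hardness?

-161 to -5

Intervening on temperature fixes its value directly, overriding its dependence on pressure.
Substituting into the cure_index equation gives cure_index = -4*temperature - 5.
So hardness = -12*temperature - 5.
Linear in temperature, so extremes are at the endpoints: temperature = 0 gives hardness = -5; temperature = 13 gives hardness = -161.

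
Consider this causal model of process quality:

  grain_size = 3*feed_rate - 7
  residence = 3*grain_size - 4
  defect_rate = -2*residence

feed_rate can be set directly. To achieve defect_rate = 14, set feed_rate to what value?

Substituting into the residence equation gives residence = 9*feed_rate - 25.
Substituting into the defect_rate equation gives defect_rate = -18*feed_rate + 50.
Solve -18*feed_rate + 50 = 14: feed_rate = (14 - 50) / -18 = 2.

feed_rate = 2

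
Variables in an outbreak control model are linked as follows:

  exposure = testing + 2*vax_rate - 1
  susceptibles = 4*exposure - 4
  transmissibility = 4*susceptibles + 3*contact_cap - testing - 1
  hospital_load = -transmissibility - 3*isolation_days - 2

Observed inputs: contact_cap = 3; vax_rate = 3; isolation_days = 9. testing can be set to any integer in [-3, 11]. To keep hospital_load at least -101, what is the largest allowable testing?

testing = 0

Substituting into the exposure equation gives exposure = testing + 5.
So susceptibles = 4*testing + 16.
Substituting into the transmissibility equation gives transmissibility = 15*testing + 72.
hospital_load becomes -15*testing - 101.
Require -15*testing - 101 ≥ -101, so testing ≤ 0.
The largest integer in [-3, 11] satisfying this is 0.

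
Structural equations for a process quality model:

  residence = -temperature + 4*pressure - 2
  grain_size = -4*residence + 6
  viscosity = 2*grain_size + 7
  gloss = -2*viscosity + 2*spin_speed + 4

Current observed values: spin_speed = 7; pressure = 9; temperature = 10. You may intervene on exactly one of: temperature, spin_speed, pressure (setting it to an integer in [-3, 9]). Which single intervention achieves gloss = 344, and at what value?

Intervening on temperature: gloss = -16*temperature + 524. Reaching 344 requires temperature = 45/4, not an integer.
Intervening on spin_speed: with other inputs at their observed values, gloss = 2*spin_speed + 350. Solving for 344 gives spin_speed = -3, within [-3, 9].
Intervening on pressure: gloss = 64*pressure - 212. Reaching 344 requires pressure = 139/16, not an integer.

set spin_speed = -3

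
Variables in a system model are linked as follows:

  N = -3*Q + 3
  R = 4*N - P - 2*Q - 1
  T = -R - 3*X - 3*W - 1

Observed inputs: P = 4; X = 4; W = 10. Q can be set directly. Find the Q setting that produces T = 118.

Q = 12

Substituting into the R equation gives R = -14*Q + 7.
Substituting into the T equation gives T = 14*Q - 50.
Solve 14*Q - 50 = 118: Q = (118 + 50) / 14 = 12.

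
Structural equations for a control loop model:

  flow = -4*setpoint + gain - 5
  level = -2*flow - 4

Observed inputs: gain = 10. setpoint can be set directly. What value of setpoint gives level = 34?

Substituting into the flow equation gives flow = -4*setpoint + 5.
This gives level = 8*setpoint - 14.
Solve 8*setpoint - 14 = 34: setpoint = (34 + 14) / 8 = 6.

setpoint = 6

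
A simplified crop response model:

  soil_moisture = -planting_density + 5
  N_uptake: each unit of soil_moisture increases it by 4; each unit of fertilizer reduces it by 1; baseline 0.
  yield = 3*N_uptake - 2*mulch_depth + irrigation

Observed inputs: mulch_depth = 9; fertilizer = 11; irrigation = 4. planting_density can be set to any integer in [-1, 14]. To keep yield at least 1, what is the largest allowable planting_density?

planting_density = 1

Substituting into the N_uptake equation gives N_uptake = -4*planting_density + 9.
Substituting into the yield equation gives yield = -12*planting_density + 13.
Require -12*planting_density + 13 ≥ 1, so planting_density ≤ 1.
The largest integer in [-1, 14] satisfying this is 1.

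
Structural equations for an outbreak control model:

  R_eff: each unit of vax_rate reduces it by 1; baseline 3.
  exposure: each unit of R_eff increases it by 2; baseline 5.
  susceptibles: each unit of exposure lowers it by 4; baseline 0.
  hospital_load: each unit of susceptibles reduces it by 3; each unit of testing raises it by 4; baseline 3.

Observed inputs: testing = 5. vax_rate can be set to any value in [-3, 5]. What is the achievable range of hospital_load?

35 to 227

Substituting into the exposure equation gives exposure = -2*vax_rate + 11.
Substituting into the susceptibles equation gives susceptibles = 8*vax_rate - 44.
Substituting into the hospital_load equation gives hospital_load = -24*vax_rate + 155.
Linear in vax_rate, so extremes are at the endpoints: vax_rate = -3 gives hospital_load = 227; vax_rate = 5 gives hospital_load = 35.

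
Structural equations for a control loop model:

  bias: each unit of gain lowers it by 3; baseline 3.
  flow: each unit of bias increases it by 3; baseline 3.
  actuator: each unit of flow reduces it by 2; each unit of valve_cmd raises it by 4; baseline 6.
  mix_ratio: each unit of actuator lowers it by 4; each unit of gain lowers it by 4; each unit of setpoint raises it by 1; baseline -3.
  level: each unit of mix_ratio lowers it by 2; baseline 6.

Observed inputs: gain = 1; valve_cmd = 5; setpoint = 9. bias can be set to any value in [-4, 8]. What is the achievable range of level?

Intervening on bias fixes its value directly, overriding its dependence on gain.
Substituting into the actuator equation gives actuator = -6*bias + 20.
So mix_ratio = 24*bias - 78.
So level = -48*bias + 162.
Linear in bias, so extremes are at the endpoints: bias = -4 gives level = 354; bias = 8 gives level = -222.

-222 to 354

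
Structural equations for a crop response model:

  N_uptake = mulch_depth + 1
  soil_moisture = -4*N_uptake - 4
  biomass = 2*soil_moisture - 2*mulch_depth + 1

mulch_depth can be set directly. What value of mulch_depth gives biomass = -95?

mulch_depth = 8

Substituting into the soil_moisture equation gives soil_moisture = -4*mulch_depth - 8.
This gives biomass = -10*mulch_depth - 15.
Solve -10*mulch_depth - 15 = -95: mulch_depth = (-95 + 15) / -10 = 8.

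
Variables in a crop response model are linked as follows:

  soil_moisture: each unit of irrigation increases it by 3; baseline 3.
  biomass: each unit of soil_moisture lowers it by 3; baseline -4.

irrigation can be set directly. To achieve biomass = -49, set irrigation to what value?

Substituting into the biomass equation gives biomass = -9*irrigation - 13.
Solve -9*irrigation - 13 = -49: irrigation = (-49 + 13) / -9 = 4.

irrigation = 4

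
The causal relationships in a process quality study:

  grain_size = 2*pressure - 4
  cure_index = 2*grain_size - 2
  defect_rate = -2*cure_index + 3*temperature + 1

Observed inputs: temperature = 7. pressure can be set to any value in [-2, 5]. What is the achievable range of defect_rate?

Substituting into the cure_index equation gives cure_index = 4*pressure - 10.
Substituting into the defect_rate equation gives defect_rate = -8*pressure + 42.
Linear in pressure, so extremes are at the endpoints: pressure = -2 gives defect_rate = 58; pressure = 5 gives defect_rate = 2.

2 to 58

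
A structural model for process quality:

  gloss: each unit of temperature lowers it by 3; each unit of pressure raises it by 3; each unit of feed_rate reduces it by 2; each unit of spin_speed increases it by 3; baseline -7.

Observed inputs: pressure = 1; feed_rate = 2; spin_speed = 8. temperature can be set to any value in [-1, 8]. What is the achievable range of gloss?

Substituting into the gloss equation gives gloss = -3*temperature + 16.
Linear in temperature, so extremes are at the endpoints: temperature = -1 gives gloss = 19; temperature = 8 gives gloss = -8.

-8 to 19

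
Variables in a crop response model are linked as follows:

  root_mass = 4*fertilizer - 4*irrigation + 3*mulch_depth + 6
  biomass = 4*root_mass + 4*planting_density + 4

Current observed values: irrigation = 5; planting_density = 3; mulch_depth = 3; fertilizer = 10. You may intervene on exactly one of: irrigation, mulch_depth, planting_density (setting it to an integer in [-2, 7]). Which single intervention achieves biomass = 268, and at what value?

Intervening on irrigation: with other inputs at their observed values, biomass = -16*irrigation + 236. Solving for 268 gives irrigation = -2, within [-2, 7].
Intervening on mulch_depth: biomass = 12*mulch_depth + 120. Reaching 268 requires mulch_depth = 37/3, not an integer.
Intervening on planting_density: biomass = 4*planting_density + 144. Reaching 268 requires planting_density = 31, outside [-2, 7].

set irrigation = -2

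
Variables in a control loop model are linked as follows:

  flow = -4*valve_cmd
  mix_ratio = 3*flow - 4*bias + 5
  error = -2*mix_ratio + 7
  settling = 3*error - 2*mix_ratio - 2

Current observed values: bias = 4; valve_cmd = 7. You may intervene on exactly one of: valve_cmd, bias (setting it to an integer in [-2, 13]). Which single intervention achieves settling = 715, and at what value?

set bias = 2

Intervening on valve_cmd: settling = 96*valve_cmd + 107. Reaching 715 requires valve_cmd = 19/3, not an integer.
Intervening on bias: with other inputs at their observed values, settling = 32*bias + 651. Solving for 715 gives bias = 2, within [-2, 13].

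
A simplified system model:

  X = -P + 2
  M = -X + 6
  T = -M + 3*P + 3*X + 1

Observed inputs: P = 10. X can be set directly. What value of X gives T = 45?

X = 5

Intervening on X fixes its value directly, overriding its dependence on P.
Substituting into the T equation gives T = 4*X + 25.
Solve 4*X + 25 = 45: X = (45 - 25) / 4 = 5.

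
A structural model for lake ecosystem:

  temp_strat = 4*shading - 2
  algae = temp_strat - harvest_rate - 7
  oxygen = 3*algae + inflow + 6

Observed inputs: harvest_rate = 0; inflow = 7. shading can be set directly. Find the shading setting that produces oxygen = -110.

Substituting into the algae equation gives algae = 4*shading - 9.
Substituting into the oxygen equation gives oxygen = 12*shading - 14.
Solve 12*shading - 14 = -110: shading = (-110 + 14) / 12 = -8.

shading = -8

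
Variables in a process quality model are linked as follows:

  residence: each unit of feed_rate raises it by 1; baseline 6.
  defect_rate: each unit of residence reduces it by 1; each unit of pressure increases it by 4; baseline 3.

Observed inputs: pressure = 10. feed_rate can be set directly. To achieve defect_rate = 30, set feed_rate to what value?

Substituting into the defect_rate equation gives defect_rate = -feed_rate + 37.
Solve -feed_rate + 37 = 30: feed_rate = (30 - 37) / -1 = 7.

feed_rate = 7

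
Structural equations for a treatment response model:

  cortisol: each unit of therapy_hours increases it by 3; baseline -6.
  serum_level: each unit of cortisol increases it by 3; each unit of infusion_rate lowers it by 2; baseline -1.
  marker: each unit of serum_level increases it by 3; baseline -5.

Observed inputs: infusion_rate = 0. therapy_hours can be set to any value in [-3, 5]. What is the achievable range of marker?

-143 to 73

Substituting into the serum_level equation gives serum_level = 9*therapy_hours - 19.
marker becomes 27*therapy_hours - 62.
Linear in therapy_hours, so extremes are at the endpoints: therapy_hours = -3 gives marker = -143; therapy_hours = 5 gives marker = 73.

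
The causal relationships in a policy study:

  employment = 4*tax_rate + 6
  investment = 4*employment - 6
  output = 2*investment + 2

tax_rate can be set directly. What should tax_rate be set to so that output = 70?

Substituting into the investment equation gives investment = 16*tax_rate + 18.
This gives output = 32*tax_rate + 38.
Solve 32*tax_rate + 38 = 70: tax_rate = (70 - 38) / 32 = 1.

tax_rate = 1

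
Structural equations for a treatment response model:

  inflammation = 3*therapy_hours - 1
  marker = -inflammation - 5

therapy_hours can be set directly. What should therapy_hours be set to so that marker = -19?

therapy_hours = 5

Substituting into the marker equation gives marker = -3*therapy_hours - 4.
Solve -3*therapy_hours - 4 = -19: therapy_hours = (-19 + 4) / -3 = 5.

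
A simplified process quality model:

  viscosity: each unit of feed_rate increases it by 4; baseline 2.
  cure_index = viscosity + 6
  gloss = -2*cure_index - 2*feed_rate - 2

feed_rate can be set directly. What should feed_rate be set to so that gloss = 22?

Substituting into the cure_index equation gives cure_index = 4*feed_rate + 8.
gloss becomes -10*feed_rate - 18.
Solve -10*feed_rate - 18 = 22: feed_rate = (22 + 18) / -10 = -4.

feed_rate = -4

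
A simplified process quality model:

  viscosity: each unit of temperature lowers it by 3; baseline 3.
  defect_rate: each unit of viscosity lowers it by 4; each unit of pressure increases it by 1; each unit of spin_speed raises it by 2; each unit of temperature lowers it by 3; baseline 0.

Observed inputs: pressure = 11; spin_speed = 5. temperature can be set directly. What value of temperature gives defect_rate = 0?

temperature = -1

Substituting into the defect_rate equation gives defect_rate = 9*temperature + 9.
Solve 9*temperature + 9 = 0: temperature = (0 - 9) / 9 = -1.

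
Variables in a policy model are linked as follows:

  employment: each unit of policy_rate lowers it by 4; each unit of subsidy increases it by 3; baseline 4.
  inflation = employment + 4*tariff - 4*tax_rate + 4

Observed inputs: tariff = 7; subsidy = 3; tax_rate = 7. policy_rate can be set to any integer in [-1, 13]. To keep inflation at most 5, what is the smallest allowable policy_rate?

Substituting into the employment equation gives employment = -4*policy_rate + 13.
Substituting into the inflation equation gives inflation = -4*policy_rate + 17.
Require -4*policy_rate + 17 ≤ 5, so policy_rate ≥ 3.
The smallest integer in [-1, 13] satisfying this is 3.

policy_rate = 3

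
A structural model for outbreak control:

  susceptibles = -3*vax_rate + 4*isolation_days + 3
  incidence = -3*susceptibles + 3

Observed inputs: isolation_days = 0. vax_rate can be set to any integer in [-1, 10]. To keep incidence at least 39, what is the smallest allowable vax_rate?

Substituting into the susceptibles equation gives susceptibles = -3*vax_rate + 3.
So incidence = 9*vax_rate - 6.
Require 9*vax_rate - 6 ≥ 39, so vax_rate ≥ 5.
The smallest integer in [-1, 10] satisfying this is 5.

vax_rate = 5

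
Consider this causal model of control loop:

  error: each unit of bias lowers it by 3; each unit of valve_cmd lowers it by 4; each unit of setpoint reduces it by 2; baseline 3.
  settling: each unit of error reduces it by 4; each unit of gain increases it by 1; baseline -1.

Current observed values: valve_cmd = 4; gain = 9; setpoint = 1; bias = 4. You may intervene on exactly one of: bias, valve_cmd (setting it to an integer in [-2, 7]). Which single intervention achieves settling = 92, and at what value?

Intervening on bias: with other inputs at their observed values, settling = 12*bias + 68. Solving for 92 gives bias = 2, within [-2, 7].
Intervening on valve_cmd: settling = 16*valve_cmd + 52. Reaching 92 requires valve_cmd = 5/2, not an integer.

set bias = 2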